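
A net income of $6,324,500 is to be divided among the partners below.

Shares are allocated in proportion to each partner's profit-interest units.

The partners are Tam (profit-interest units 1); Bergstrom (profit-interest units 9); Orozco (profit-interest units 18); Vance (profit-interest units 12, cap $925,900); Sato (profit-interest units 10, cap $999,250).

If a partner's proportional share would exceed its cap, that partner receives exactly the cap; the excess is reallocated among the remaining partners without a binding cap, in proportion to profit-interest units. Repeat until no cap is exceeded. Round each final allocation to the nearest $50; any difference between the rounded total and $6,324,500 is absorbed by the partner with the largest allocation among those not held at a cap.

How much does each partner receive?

Profit-interest units total: 50.
Pro-rata shares before constraints: Tam 126,490.00; Bergstrom 1,138,410.00; Orozco 2,276,820.00; Vance 1,517,880.00; Sato 1,264,900.00.
Cap binds for Vance ($925,900), Sato ($999,250); remaining pool $4,399,350 reallocated over remaining profit-interest units 28.
Remaining shares: Tam 157,119.64 → $157,100; Bergstrom 1,414,076.79 → $1,414,100; Orozco 2,828,153.57 → $2,828,150.

Tam: $157,100 · Bergstrom: $1,414,100 · Orozco: $2,828,150 · Vance: $925,900 · Sato: $999,250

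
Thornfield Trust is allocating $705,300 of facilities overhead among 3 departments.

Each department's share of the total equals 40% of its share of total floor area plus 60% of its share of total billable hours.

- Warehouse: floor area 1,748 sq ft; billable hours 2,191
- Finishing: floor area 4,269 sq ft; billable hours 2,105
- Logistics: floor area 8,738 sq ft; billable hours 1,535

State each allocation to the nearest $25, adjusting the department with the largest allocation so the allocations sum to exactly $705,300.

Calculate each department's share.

Floor area total 14,755; billable hours total 5,831.
Blended shares (40% floor area + 60% billable hours): Warehouse 0.2728; Finishing 0.3323; Logistics 0.3948.
Pro-rata amounts: Warehouse 192,432.29; Finishing 234,393.19; Logistics 278,474.52.
Rounded to nearest $25: Warehouse $192,425; Finishing $234,400; Logistics $278,475. Sum = $705,300.
Rounded total matches; no reconciliation needed.

Warehouse: $192,425; Finishing: $234,400; Logistics: $278,475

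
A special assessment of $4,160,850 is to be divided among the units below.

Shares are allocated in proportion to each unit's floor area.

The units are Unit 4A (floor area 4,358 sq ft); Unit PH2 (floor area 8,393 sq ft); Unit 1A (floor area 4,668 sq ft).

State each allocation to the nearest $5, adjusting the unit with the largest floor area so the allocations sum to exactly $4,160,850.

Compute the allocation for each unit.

Unit 4A: $1,040,990 · Unit PH2: $2,004,820 · Unit 1A: $1,115,040

Total floor area = 4,358 + 8,393 + 4,668 = 17,419.
Proportional shares: Unit 4A 1,040,988.82; Unit PH2 2,004,823.13; Unit 1A 1,115,038.05.
At nearest $5: Unit 4A $1,040,990; Unit PH2 $2,004,825; Unit 1A $1,115,040. Sum = $4,160,855.
Difference $4,160,850 − $4,160,855 = −$5 applied to largest floor area (Unit PH2): Unit PH2 becomes $2,004,820.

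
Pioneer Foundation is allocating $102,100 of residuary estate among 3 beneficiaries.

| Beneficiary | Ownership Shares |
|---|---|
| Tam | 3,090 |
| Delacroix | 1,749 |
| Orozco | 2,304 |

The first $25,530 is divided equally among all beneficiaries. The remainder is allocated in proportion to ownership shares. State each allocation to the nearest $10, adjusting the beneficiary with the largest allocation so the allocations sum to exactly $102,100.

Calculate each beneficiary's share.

Tam: $41,630; Delacroix: $27,260; Orozco: $33,210

Equal tier: $25,530 ÷ 3 = $8,510 apiece.
Remainder $76,570 by ownership shares (total 7,143): Tam 33,123.52 → $33,120; Delacroix 18,748.56 → $18,750; Orozco 24,697.93 → $24,700.
Totals: Tam $8,510 + $33,120 = $41,630; Delacroix $8,510 + $18,750 = $27,260; Orozco $8,510 + $24,700 = $33,210.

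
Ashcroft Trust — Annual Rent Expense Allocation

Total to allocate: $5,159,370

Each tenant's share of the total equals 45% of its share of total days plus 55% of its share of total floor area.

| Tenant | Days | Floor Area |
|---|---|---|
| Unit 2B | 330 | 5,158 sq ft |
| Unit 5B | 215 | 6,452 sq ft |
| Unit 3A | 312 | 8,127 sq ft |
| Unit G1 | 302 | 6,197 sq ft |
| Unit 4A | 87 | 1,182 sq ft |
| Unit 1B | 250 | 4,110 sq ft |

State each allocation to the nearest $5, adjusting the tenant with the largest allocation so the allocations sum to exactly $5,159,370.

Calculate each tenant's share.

Days total 1,496; floor area total 31,226.
Blended shares (45% days + 55% floor area): Unit 2B 0.1901; Unit 5B 0.1783; Unit 3A 0.2370; Unit G1 0.2000; Unit 4A 0.0470; Unit 1B 0.1476.
Raw shares: Unit 2B 980,875.07; Unit 5B 919,992.74; Unit 3A 1,222,746.97; Unit G1 1,031,839.30; Unit 4A 242,433.51; Unit 1B 761,482.42.
Rounded to nearest $5: Unit 2B $980,875; Unit 5B $919,995; Unit 3A $1,222,745; Unit G1 $1,031,840; Unit 4A $242,435; Unit 1B $761,480. Sum = $5,159,370.
Sum already equals the total — no adjustment.

Unit 2B: $980,875; Unit 5B: $919,995; Unit 3A: $1,222,745; Unit G1: $1,031,840; Unit 4A: $242,435; Unit 1B: $761,480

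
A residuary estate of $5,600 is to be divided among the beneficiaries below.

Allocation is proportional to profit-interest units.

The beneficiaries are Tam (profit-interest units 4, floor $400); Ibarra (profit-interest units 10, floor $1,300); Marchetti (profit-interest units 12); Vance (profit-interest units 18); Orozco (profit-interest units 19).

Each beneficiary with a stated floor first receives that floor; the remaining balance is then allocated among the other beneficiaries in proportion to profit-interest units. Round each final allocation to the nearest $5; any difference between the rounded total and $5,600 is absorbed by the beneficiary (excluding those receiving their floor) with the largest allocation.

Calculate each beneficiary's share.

Minimums first: Tam $400; Ibarra $1,300. Balance $3,900.
Balance split over remaining profit-interest units 49: Marchetti 955.10 → $955; Vance 1,432.65 → $1,435; Orozco 1,512.24 → $1,510.

Tam: $400 | Ibarra: $1,300 | Marchetti: $955 | Vance: $1,435 | Orozco: $1,510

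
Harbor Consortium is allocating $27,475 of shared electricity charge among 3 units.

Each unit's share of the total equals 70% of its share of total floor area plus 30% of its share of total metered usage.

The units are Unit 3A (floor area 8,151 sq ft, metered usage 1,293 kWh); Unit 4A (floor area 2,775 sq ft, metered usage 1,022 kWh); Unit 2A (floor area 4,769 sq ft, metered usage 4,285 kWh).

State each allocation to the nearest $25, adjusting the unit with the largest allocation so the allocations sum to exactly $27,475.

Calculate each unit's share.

Totals — floor area 15,695, metered usage 6,600.
Blended shares (70% floor area + 30% metered usage): Unit 3A 0.4223; Unit 4A 0.1702; Unit 2A 0.4075.
Proportional shares: Unit 3A 11,602.94; Unit 4A 4,676.80; Unit 2A 11,195.27.
Rounded to nearest $25: Unit 3A $11,600; Unit 4A $4,675; Unit 2A $11,200. Sum = $27,475.
No rounding difference to absorb.

Unit 3A: $11,600 · Unit 4A: $4,675 · Unit 2A: $11,200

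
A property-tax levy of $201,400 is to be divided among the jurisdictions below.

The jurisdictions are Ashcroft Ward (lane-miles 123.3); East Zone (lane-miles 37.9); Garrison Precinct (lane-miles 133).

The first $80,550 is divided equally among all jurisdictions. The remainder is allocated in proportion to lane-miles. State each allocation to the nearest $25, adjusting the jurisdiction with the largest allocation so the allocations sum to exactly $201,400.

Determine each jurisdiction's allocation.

Equal tier: $80,550 ÷ 3 = $26,850 apiece.
Remainder $120,850 by lane-miles (total 294.2): Ashcroft Ward 50,648.56 → $50,650; East Zone 15,568.37 → $15,575; Garrison Precinct 54,633.07 → $54,625.
Totals: Ashcroft Ward $26,850 + $50,650 = $77,500; East Zone $26,850 + $15,575 = $42,425; Garrison Precinct $26,850 + $54,625 = $81,475.

Ashcroft Ward: $77,500; East Zone: $42,425; Garrison Precinct: $81,475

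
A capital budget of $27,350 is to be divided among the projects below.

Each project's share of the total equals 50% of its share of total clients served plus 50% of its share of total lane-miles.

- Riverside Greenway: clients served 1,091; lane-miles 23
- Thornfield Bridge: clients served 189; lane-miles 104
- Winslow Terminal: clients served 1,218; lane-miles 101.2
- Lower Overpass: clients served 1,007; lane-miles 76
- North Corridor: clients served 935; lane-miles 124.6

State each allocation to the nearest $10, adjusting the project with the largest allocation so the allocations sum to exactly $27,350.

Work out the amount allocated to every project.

Clients served total 4,440; lane-miles total 428.8.
Blended shares (50% clients served + 50% lane-miles): Riverside Greenway 0.1497; Thornfield Bridge 0.1426; Winslow Terminal 0.2552; Lower Overpass 0.2020; North Corridor 0.2506.
Raw shares: Riverside Greenway 4,093.73; Thornfield Bridge 3,898.81; Winslow Terminal 6,978.79; Lower Overpass 5,525.26; North Corridor 6,853.42.
Rounded to nearest $10: Riverside Greenway $4,090; Thornfield Bridge $3,900; Winslow Terminal $6,980; Lower Overpass $5,530; North Corridor $6,850. Sum = $27,350.
Sum already equals the total — no adjustment.

Riverside Greenway: $4,090 · Thornfield Bridge: $3,900 · Winslow Terminal: $6,980 · Lower Overpass: $5,530 · North Corridor: $6,850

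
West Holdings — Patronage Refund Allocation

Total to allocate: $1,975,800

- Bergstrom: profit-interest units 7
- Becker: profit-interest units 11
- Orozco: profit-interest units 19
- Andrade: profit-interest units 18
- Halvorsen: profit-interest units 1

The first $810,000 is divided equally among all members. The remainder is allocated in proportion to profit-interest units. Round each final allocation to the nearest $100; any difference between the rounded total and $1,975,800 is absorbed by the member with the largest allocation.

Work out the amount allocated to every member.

First tranche $810,000 split equally: $162,000 each.
Remainder $1,165,800 by profit-interest units (total 56): Bergstrom 145,725.00 → $145,700; Becker 228,996.43 → $229,000; Orozco 395,539.29 → $395,500; Andrade 374,721.43 → $374,700; Halvorsen 20,817.86 → $20,800.
Rounding difference +$100 on remainder applied to Orozco.
Totals: Bergstrom $162,000 + $145,700 = $307,700; Becker $162,000 + $229,000 = $391,000; Orozco $162,000 + $395,600 = $557,600; Andrade $162,000 + $374,700 = $536,700; Halvorsen $162,000 + $20,800 = $182,800.

Bergstrom: $307,700 · Becker: $391,000 · Orozco: $557,600 · Andrade: $536,700 · Halvorsen: $182,800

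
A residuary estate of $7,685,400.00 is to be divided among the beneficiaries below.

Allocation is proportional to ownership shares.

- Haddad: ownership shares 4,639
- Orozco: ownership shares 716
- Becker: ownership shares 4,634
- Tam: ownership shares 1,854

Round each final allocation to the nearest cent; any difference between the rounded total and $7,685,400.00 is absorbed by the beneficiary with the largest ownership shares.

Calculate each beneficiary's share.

Sum of ownership shares: 4,639 + 716 + 4,634 + 1,854 = 11,843.
Proportional shares: Haddad 3,010,434.0623; Orozco 464,641.2564; Becker 3,007,189.3608; Tam 1,203,135.3204.
At nearest cent: Haddad $3,010,434.06; Orozco $464,641.26; Becker $3,007,189.36; Tam $1,203,135.32. Sum = $7,685,400.00.
No rounding difference to absorb.

Haddad: $3,010,434.06 | Orozco: $464,641.26 | Becker: $3,007,189.36 | Tam: $1,203,135.32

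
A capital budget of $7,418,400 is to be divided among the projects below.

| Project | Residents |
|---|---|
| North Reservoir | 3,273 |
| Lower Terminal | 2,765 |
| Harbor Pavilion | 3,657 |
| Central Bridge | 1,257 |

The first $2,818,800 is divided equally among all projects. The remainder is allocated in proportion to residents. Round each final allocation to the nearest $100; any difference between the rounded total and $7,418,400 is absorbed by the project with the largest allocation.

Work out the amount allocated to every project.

North Reservoir: $2,079,300; Lower Terminal: $1,865,900; Harbor Pavilion: $2,240,600; Central Bridge: $1,232,600

Equal tier: $2,818,800 ÷ 4 = $704,700 apiece.
Remainder $4,599,600 by residents (total 10,952): North Reservoir 1,374,588.28 → $1,374,600; Lower Terminal 1,161,239.41 → $1,161,200; Harbor Pavilion 1,535,859.86 → $1,535,900; Central Bridge 527,912.45 → $527,900.
Totals: North Reservoir $704,700 + $1,374,600 = $2,079,300; Lower Terminal $704,700 + $1,161,200 = $1,865,900; Harbor Pavilion $704,700 + $1,535,900 = $2,240,600; Central Bridge $704,700 + $527,900 = $1,232,600.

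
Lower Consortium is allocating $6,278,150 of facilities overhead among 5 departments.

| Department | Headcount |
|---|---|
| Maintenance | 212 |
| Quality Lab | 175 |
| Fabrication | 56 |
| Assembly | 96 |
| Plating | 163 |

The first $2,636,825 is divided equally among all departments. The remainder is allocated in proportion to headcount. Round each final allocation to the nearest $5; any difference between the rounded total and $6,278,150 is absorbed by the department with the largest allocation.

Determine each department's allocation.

First tranche $2,636,825 split equally: $527,365 each.
Remainder $3,641,325 by headcount (total 702): Maintenance 1,099,659.40 → $1,099,660; Quality Lab 907,737.71 → $907,740; Fabrication 290,476.07 → $290,475; Assembly 497,958.97 → $497,960; Plating 845,492.84 → $845,495.
Rounding difference −$5 on remainder applied to Maintenance.
Totals: Maintenance $527,365 + $1,099,655 = $1,627,020; Quality Lab $527,365 + $907,740 = $1,435,105; Fabrication $527,365 + $290,475 = $817,840; Assembly $527,365 + $497,960 = $1,025,325; Plating $527,365 + $845,495 = $1,372,860.

Maintenance: $1,627,020 · Quality Lab: $1,435,105 · Fabrication: $817,840 · Assembly: $1,025,325 · Plating: $1,372,860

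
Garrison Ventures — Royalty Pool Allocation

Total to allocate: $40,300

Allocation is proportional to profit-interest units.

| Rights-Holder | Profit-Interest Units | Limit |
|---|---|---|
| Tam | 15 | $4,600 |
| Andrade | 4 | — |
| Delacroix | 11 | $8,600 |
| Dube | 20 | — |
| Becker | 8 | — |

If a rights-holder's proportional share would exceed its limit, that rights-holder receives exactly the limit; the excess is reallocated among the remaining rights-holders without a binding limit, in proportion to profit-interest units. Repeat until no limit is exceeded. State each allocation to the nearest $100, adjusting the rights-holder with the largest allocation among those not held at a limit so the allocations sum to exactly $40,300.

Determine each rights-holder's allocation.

Tam: $4,600; Andrade: $3,400; Delacroix: $8,600; Dube: $16,900; Becker: $6,800

Combined profit-interest units = 58.
Unconstrained shares: Tam 10,422.41; Andrade 2,779.31; Delacroix 7,643.10; Dube 13,896.55; Becker 5,558.62.
Cap binds for Tam ($4,600); residual $35,700 reallocated over remaining profit-interest units 43.
Cap binds for Delacroix ($8,600); residual $27,100 reallocated over remaining profit-interest units 32.
Redistributed shares: Andrade 3,387.50 → $3,400; Dube 16,937.50 → $16,900; Becker 6,775.00 → $6,800.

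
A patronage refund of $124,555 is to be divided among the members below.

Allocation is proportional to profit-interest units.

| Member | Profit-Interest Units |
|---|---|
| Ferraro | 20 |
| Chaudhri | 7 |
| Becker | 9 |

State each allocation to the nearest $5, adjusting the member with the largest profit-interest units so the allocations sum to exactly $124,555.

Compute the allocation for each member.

Sum of profit-interest units: 20 + 7 + 9 = 36.
Pro-rata amounts: Ferraro 69,197.22; Chaudhri 24,219.03; Becker 31,138.75.
Rounded to nearest $5: Ferraro $69,195; Chaudhri $24,220; Becker $31,140. Sum = $124,555.
Rounded total matches; no reconciliation needed.

Ferraro: $69,195; Chaudhri: $24,220; Becker: $31,140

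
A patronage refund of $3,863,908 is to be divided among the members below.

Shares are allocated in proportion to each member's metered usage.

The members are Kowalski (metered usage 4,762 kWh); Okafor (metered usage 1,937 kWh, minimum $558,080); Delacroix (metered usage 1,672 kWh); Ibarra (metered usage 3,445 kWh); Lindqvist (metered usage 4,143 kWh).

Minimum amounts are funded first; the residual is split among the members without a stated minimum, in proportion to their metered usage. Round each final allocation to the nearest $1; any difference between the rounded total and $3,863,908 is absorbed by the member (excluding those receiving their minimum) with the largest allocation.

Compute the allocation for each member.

Guaranteed amounts: Okafor $558,080. Residual $3,305,828.
Residual split over remaining metered usage 14,022: Kowalski 1,122,689.55 → $1,122,690; Delacroix 394,190.87 → $394,191; Ibarra 812,193.51 → $812,194; Lindqvist 976,754.06 → $976,754.
Rounding difference −$1 applied to Kowalski → $1,122,689.

Kowalski: $1,122,689 · Okafor: $558,080 · Delacroix: $394,191 · Ibarra: $812,194 · Lindqvist: $976,754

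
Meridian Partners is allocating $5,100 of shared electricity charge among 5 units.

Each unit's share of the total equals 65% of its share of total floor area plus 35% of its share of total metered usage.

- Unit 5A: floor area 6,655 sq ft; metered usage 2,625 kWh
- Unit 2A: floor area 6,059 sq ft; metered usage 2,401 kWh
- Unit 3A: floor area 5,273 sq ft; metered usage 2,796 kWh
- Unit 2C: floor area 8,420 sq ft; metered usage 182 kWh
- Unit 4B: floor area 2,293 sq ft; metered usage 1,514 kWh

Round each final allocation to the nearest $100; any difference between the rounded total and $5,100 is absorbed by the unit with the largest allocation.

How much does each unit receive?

Unit 5A: $1,300 | Unit 2A: $1,200 | Unit 3A: $1,100 | Unit 2C: $1,000 | Unit 4B: $500

Floor area total 28,700; metered usage total 9,518.
Composite weights (65% floor area + 35% metered usage): Unit 5A 0.2473; Unit 2A 0.2255; Unit 3A 0.2222; Unit 2C 0.1974; Unit 4B 0.1076.
Pro-rata amounts: Unit 5A 1,260.98; Unit 2A 1,150.13; Unit 3A 1,133.42; Unit 2C 1,006.69; Unit 4B 548.79.
After rounding ($100): Unit 5A $1,300; Unit 2A $1,200; Unit 3A $1,100; Unit 2C $1,000; Unit 4B $500. Sum = $5,100.
No rounding difference to absorb.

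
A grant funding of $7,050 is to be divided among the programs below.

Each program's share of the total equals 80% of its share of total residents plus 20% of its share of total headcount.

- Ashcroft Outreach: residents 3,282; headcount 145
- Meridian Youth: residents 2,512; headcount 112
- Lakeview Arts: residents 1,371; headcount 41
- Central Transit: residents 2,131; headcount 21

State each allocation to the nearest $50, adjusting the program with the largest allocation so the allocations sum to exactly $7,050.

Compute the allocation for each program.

Ashcroft Outreach: $2,650 · Meridian Youth: $2,000 · Lakeview Arts: $1,000 · Central Transit: $1,400

Totals — residents 9,296, headcount 319.
Composite weights (80% residents + 20% headcount): Ashcroft Outreach 0.3734; Meridian Youth 0.2864; Lakeview Arts 0.1437; Central Transit 0.1966.
Raw shares: Ashcroft Outreach 2,632.14; Meridian Youth 2,019.11; Lakeview Arts 1,013.03; Central Transit 1,385.73.
After rounding ($50): Ashcroft Outreach $2,650; Meridian Youth $2,000; Lakeview Arts $1,000; Central Transit $1,400. Sum = $7,050.
No rounding difference to absorb.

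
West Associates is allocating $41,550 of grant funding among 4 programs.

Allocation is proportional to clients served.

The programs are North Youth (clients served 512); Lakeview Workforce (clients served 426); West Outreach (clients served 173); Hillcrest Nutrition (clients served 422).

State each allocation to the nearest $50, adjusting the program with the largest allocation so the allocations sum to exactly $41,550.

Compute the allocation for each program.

North Youth: $13,850 · Lakeview Workforce: $11,550 · West Outreach: $4,700 · Hillcrest Nutrition: $11,450

Clients served total: 1,533.
Raw shares: North Youth 512/1,533 × $41,550 = 13,877.10; Lakeview Workforce 426/1,533 × $41,550 = 11,546.18; West Outreach 173/1,533 × $41,550 = 4,688.94; Hillcrest Nutrition 422/1,533 × $41,550 = 11,437.77.
After rounding ($50): North Youth $13,900; Lakeview Workforce $11,550; West Outreach $4,700; Hillcrest Nutrition $11,450. Sum = $41,600.
Difference $41,550 − $41,600 = −$50 applied to largest allocation (North Youth): North Youth becomes $13,850.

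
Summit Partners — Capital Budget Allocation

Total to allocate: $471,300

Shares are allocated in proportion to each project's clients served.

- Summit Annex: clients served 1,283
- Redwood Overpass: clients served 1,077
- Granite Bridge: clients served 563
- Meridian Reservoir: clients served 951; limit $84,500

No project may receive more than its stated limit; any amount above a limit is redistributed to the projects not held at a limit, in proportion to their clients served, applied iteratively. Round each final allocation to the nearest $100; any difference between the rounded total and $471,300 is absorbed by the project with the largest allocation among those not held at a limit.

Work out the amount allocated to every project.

Summit Annex: $169,800; Redwood Overpass: $142,500; Granite Bridge: $74,500; Meridian Reservoir: $84,500

Total clients served = 3,874.
Proportional shares (ignoring caps): Summit Annex 156,086.19; Redwood Overpass 131,024.81; Granite Bridge 68,493.00; Meridian Reservoir 115,696.00.
Held at cap: Meridian Reservoir ($84,500); balance $386,800 reallocated over remaining clients served 2,923.
Redistributed shares: Summit Annex 169,779.13 → $169,800; Redwood Overpass 142,519.19 → $142,500; Granite Bridge 74,501.68 → $74,500.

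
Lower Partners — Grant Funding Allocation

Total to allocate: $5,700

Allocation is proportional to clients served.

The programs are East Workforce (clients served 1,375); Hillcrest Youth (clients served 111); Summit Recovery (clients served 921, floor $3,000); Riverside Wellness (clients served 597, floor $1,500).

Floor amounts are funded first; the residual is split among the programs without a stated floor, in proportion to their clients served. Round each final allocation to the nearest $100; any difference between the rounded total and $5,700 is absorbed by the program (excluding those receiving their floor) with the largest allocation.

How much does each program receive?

Guaranteed amounts: Summit Recovery $3,000; Riverside Wellness $1,500. Residual $1,200.
Residual split over remaining clients served 1,486: East Workforce 1,110.36 → $1,100; Hillcrest Youth 89.64 → $100.

East Workforce: $1,100 · Hillcrest Youth: $100 · Summit Recovery: $3,000 · Riverside Wellness: $1,500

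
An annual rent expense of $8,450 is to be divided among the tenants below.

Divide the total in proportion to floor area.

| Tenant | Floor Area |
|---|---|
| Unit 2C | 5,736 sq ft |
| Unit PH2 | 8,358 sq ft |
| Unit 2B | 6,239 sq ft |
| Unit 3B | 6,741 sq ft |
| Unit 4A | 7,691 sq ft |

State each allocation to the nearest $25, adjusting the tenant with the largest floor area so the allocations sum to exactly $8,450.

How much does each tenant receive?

Unit 2C: $1,400 | Unit PH2: $2,000 | Unit 2B: $1,525 | Unit 3B: $1,650 | Unit 4A: $1,875

Combined floor area = 5,736 + 8,358 + 6,239 + 6,741 + 7,691 = 34,765.
Pro-rata amounts: Unit 2C 1,394.20; Unit PH2 2,031.50; Unit 2B 1,516.45; Unit 3B 1,638.47; Unit 4A 1,869.38.
At nearest $25: Unit 2C $1,400; Unit PH2 $2,025; Unit 2B $1,525; Unit 3B $1,650; Unit 4A $1,875. Sum = $8,475.
Difference $8,450 − $8,475 = −$25 applied to largest floor area (Unit PH2): Unit PH2 becomes $2,000.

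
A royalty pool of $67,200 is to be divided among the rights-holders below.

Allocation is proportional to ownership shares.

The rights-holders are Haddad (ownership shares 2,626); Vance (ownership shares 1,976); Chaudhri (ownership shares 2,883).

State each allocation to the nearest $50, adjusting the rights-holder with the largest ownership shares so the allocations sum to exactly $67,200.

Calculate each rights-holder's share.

Haddad: $23,600 | Vance: $17,750 | Chaudhri: $25,850

Ownership shares total: 7,485.
Unrounded shares: Haddad 2,626/7,485 × $67,200 = 23,576.11; Vance 1,976/7,485 × $67,200 = 17,740.44; Chaudhri 2,883/7,485 × $67,200 = 25,883.45.
After rounding ($50): Haddad $23,600; Vance $17,750; Chaudhri $25,900. Sum = $67,250.
Difference $67,200 − $67,250 = −$50 applied to largest ownership shares (Chaudhri): Chaudhri becomes $25,850.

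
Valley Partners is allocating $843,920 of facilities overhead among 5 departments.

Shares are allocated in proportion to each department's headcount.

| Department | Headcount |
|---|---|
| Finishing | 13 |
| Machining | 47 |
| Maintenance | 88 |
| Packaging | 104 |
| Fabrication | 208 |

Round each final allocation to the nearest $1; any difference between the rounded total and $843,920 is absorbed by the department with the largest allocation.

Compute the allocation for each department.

Headcount total: 460.
Proportional shares: Finishing 13/460 × $843,920 = 23,849.91; Machining 47/460 × $843,920 = 86,226.61; Maintenance 88/460 × $843,920 = 161,445.57; Packaging 104/460 × $843,920 = 190,799.30; Fabrication 208/460 × $843,920 = 381,598.61.
Rounded to nearest $1: Finishing $23,850; Machining $86,227; Maintenance $161,446; Packaging $190,799; Fabrication $381,599. Sum = $843,921.
Difference $843,920 − $843,921 = −$1 applied to largest allocation (Fabrication): Fabrication becomes $381,598.

Finishing: $23,850; Machining: $86,227; Maintenance: $161,446; Packaging: $190,799; Fabrication: $381,598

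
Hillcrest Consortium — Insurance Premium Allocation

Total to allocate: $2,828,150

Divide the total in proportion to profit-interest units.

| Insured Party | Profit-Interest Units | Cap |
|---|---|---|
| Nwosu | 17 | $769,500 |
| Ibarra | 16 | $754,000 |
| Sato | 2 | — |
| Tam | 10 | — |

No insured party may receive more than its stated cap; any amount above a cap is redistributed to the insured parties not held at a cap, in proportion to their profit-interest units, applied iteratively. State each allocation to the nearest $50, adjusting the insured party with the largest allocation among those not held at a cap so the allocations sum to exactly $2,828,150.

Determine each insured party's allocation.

Sum of profit-interest units: 45.
Pro-rata shares before constraints: Nwosu 1,068,412.22; Ibarra 1,005,564.44; Sato 125,695.56; Tam 628,477.78.
Held at cap: Nwosu ($769,500), Ibarra ($754,000); remaining pool $1,304,650 reallocated over remaining profit-interest units 12.
Remaining shares: Sato 217,441.67 → $217,450; Tam 1,087,208.33 → $1,087,200.

Nwosu: $769,500; Ibarra: $754,000; Sato: $217,450; Tam: $1,087,200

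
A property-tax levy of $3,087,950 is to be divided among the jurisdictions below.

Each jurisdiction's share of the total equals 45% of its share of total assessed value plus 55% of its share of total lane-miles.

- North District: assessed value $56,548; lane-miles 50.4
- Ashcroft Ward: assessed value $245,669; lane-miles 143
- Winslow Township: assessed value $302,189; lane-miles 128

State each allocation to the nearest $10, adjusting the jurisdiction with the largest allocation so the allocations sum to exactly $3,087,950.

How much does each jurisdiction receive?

North District: $396,340 · Ashcroft Ward: $1,320,470 · Winslow Township: $1,371,140

Totals — assessed value 604,406, lane-miles 321.4.
Blended shares (45% assessed value + 55% lane-miles): North District 0.1283; Ashcroft Ward 0.4276; Winslow Township 0.4440.
Proportional shares: North District 396,336.83; Ashcroft Ward 1,320,466.81; Winslow Township 1,371,146.36.
Rounded to nearest $10: North District $396,340; Ashcroft Ward $1,320,470; Winslow Township $1,371,150. Sum = $3,087,960.
Difference $3,087,950 − $3,087,960 = −$10 applied to largest allocation (Winslow Township): Winslow Township becomes $1,371,140.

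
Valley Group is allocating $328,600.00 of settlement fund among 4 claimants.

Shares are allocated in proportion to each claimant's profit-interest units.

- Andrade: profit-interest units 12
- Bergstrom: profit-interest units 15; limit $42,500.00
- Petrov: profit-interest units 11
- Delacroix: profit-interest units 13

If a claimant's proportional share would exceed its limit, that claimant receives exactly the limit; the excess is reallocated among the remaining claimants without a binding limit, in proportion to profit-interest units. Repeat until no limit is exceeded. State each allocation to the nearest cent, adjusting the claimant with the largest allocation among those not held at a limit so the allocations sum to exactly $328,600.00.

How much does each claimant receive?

Combined profit-interest units = 51.
Proportional shares (ignoring caps): Andrade 77,317.6471; Bergstrom 96,647.0588; Petrov 70,874.5098; Delacroix 83,760.7843.
Cap binds for Bergstrom ($42,500.00); residual $286,100.00 reallocated over remaining profit-interest units 36.
Redistributed shares: Andrade 95,366.6667 → $95,366.67; Petrov 87,419.4444 → $87,419.44; Delacroix 103,313.8889 → $103,313.89.

Andrade: $95,366.67 · Bergstrom: $42,500.00 · Petrov: $87,419.44 · Delacroix: $103,313.89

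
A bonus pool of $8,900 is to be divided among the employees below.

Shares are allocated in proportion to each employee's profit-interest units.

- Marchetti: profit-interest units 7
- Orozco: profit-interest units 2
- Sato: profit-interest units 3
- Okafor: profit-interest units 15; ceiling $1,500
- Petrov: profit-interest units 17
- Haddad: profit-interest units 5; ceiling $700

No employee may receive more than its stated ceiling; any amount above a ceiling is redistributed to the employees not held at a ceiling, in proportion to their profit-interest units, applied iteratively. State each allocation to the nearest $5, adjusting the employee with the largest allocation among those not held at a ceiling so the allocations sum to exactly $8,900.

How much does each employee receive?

Marchetti: $1,615; Orozco: $460; Sato: $695; Okafor: $1,500; Petrov: $3,930; Haddad: $700

Total profit-interest units = 49.
Unconstrained shares: Marchetti 1,271.43; Orozco 363.27; Sato 544.90; Okafor 2,724.49; Petrov 3,087.76; Haddad 908.16.
Held at cap: Okafor ($1,500), Haddad ($700); balance $6,700 reallocated over remaining profit-interest units 29.
Redistributed shares: Marchetti 1,617.24 → $1,615; Orozco 462.07 → $460; Sato 693.10 → $695; Petrov 3,927.59 → $3,930.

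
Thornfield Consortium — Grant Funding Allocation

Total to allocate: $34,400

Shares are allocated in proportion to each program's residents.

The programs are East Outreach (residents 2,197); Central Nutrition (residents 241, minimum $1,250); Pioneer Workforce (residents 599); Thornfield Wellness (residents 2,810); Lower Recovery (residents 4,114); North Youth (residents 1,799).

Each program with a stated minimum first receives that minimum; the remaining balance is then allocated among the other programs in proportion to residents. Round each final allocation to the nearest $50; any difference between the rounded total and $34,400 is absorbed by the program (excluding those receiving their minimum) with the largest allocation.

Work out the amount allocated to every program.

Fund the minimums — Central Nutrition $1,250. Residual $33,150.
Residual split over remaining residents 11,519: East Outreach 6,322.65 → $6,300; Pioneer Workforce 1,723.83 → $1,700; Thornfield Wellness 8,086.77 → $8,100; Lower Recovery 11,839.49 → $11,850; North Youth 5,177.26 → $5,200.

East Outreach: $6,300 | Central Nutrition: $1,250 | Pioneer Workforce: $1,700 | Thornfield Wellness: $8,100 | Lower Recovery: $11,850 | North Youth: $5,200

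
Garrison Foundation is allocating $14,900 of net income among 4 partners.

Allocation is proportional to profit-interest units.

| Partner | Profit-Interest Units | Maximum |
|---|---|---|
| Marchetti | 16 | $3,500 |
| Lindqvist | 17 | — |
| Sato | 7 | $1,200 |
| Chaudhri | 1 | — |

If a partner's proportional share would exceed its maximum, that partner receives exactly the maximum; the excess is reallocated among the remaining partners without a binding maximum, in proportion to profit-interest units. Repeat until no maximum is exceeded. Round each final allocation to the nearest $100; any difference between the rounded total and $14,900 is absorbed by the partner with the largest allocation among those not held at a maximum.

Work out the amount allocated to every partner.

Total profit-interest units = 41.
Proportional shares (ignoring caps): Marchetti 5,814.63; Lindqvist 6,178.05; Sato 2,543.90; Chaudhri 363.41.
Capped: Marchetti ($3,500), Sato ($1,200); remaining pool $10,200 reallocated over remaining profit-interest units 18.
Redistributed shares: Lindqvist 9,633.33 → $9,600; Chaudhri 566.67 → $600.

Marchetti: $3,500; Lindqvist: $9,600; Sato: $1,200; Chaudhri: $600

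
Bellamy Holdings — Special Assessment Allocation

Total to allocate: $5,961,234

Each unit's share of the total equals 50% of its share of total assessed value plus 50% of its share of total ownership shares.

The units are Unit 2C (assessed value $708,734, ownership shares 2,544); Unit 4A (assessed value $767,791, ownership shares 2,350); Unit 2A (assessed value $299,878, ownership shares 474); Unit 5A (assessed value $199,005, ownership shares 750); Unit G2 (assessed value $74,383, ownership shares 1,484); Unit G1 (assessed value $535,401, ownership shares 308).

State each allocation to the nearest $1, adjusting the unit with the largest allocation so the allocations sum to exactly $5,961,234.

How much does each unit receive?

Unit 2C: $1,775,760 | Unit 4A: $1,770,749 | Unit 2A: $524,358 | Unit 5A: $512,057 | Unit G2: $644,956 | Unit G1: $733,354

Assessed value total 2,585,192; ownership shares total 7,910.
Composite weights (50% assessed value + 50% ownership shares): Unit 2C 0.2979; Unit 4A 0.2970; Unit 2A 0.0880; Unit 5A 0.0859; Unit G2 0.1082; Unit G1 0.1230.
Proportional shares: Unit 2C 1,775,761.01; Unit 4A 1,770,748.86; Unit 2A 524,357.58; Unit 5A 512,056.58; Unit G2 644,955.85; Unit G1 733,354.12.
At nearest $1: Unit 2C $1,775,761; Unit 4A $1,770,749; Unit 2A $524,358; Unit 5A $512,057; Unit G2 $644,956; Unit G1 $733,354. Sum = $5,961,235.
Difference $5,961,234 − $5,961,235 = −$1 applied to largest allocation (Unit 2C): Unit 2C becomes $1,775,760.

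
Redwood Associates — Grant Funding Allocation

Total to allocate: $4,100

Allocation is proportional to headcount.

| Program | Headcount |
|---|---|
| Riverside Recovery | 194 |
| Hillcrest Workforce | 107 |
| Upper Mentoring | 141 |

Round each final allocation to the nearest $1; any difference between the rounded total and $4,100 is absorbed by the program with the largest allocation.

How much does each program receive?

Riverside Recovery: $1,799 | Hillcrest Workforce: $993 | Upper Mentoring: $1,308

Total headcount = 442.
Raw shares: Riverside Recovery 194/442 × $4,100 = 1,799.55; Hillcrest Workforce 107/442 × $4,100 = 992.53; Upper Mentoring 141/442 × $4,100 = 1,307.92.
At nearest $1: Riverside Recovery $1,800; Hillcrest Workforce $993; Upper Mentoring $1,308. Sum = $4,101.
Difference $4,100 − $4,101 = −$1 applied to largest allocation (Riverside Recovery): Riverside Recovery becomes $1,799.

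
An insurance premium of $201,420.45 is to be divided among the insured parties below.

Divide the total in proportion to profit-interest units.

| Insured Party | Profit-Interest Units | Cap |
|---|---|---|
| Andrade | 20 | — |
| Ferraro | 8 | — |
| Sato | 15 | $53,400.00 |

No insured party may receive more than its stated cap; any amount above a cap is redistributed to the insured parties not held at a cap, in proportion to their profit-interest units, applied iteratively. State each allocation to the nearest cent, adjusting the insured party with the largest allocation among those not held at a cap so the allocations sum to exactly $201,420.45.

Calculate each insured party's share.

Andrade: $105,728.89 | Ferraro: $42,291.56 | Sato: $53,400.00

Combined profit-interest units = 43.
Pro-rata shares before constraints: Andrade 93,683.9302; Ferraro 37,473.5721; Sato 70,262.9477.
Capped: Sato ($53,400.00); balance $148,020.45 reallocated over remaining profit-interest units 28.
Shares after redistribution: Andrade 105,728.8929 → $105,728.89; Ferraro 42,291.5571 → $42,291.56.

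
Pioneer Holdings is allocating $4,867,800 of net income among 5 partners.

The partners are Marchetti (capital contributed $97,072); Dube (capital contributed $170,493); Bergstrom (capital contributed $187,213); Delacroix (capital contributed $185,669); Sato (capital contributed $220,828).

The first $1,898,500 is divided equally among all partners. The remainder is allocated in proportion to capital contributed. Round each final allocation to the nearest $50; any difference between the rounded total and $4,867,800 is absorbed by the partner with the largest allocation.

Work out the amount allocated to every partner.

Equal tier: $1,898,500 ÷ 5 = $379,700 apiece.
Remainder $2,969,300 by capital contributed (total 861,275): Marchetti 334,661.86 → $334,650; Dube 587,785.39 → $587,800; Bergstrom 645,428.65 → $645,450; Delacroix 640,105.61 → $640,100; Sato 761,318.49 → $761,300.
Totals: Marchetti $379,700 + $334,650 = $714,350; Dube $379,700 + $587,800 = $967,500; Bergstrom $379,700 + $645,450 = $1,025,150; Delacroix $379,700 + $640,100 = $1,019,800; Sato $379,700 + $761,300 = $1,141,000.

Marchetti: $714,350 · Dube: $967,500 · Bergstrom: $1,025,150 · Delacroix: $1,019,800 · Sato: $1,141,000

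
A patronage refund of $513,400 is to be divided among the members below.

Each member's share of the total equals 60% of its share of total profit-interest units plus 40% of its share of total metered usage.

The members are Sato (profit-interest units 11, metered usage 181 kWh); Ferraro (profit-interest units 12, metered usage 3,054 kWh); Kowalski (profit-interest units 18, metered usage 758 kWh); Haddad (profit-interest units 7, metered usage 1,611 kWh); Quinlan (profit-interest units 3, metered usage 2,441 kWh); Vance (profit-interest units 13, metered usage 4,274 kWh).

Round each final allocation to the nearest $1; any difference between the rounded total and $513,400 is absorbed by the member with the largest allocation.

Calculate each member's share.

Totals — profit-interest units 64, metered usage 12,319.
Blended shares (60% profit-interest units + 40% metered usage): Sato 0.1090; Ferraro 0.2117; Kowalski 0.1934; Haddad 0.1179; Quinlan 0.1074; Vance 0.2607.
Proportional shares: Sato 55,961.68; Ferraro 108,668.24; Kowalski 99,272.25; Haddad 60,547.54; Quinlan 55,131.29; Vance 133,818.99.
After rounding ($1): Sato $55,962; Ferraro $108,668; Kowalski $99,272; Haddad $60,548; Quinlan $55,131; Vance $133,819. Sum = $513,400.
Sum already equals the total — no adjustment.

Sato: $55,962; Ferraro: $108,668; Kowalski: $99,272; Haddad: $60,548; Quinlan: $55,131; Vance: $133,819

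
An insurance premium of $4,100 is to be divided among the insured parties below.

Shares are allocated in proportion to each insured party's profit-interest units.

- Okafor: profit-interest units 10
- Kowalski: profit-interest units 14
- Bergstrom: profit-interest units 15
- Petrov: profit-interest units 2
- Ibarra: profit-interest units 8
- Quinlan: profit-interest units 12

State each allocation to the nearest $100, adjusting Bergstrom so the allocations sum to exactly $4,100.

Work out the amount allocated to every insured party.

Total profit-interest units = 61.
Pro-rata amounts: Okafor 10/61 × $4,100 = 672.13; Kowalski 14/61 × $4,100 = 940.98; Bergstrom 15/61 × $4,100 = 1,008.20; Petrov 2/61 × $4,100 = 134.43; Ibarra 8/61 × $4,100 = 537.70; Quinlan 12/61 × $4,100 = 806.56.
Rounded to nearest $100: Okafor $700; Kowalski $900; Bergstrom $1,000; Petrov $100; Ibarra $500; Quinlan $800. Sum = $4,000.
Difference $4,100 − $4,000 = +$100 applied to Bergstrom: Bergstrom becomes $1,100.

Okafor: $700 · Kowalski: $900 · Bergstrom: $1,100 · Petrov: $100 · Ibarra: $500 · Quinlan: $800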